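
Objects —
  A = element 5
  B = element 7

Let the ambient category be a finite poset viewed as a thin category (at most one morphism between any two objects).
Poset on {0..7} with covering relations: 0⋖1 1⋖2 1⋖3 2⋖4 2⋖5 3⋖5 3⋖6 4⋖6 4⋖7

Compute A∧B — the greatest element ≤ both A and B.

Lower bounds of A=5 and B=7: {0,1,2}
  0 <= 2
  1 <= 2
  2 <= 2
glb = 2

Answer: A∧B = 2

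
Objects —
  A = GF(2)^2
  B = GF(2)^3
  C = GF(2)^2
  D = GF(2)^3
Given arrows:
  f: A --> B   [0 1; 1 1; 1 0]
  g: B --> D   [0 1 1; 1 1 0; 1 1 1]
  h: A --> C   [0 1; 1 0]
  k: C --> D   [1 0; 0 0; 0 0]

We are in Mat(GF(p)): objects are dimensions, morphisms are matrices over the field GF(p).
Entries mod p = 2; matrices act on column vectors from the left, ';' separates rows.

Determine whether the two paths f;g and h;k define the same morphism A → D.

Path 1 = f;g:
  e0=[1,0] f-->[0,1,1] g-->[0,1,0]
  e1=[0,1] f-->[1,1,0] g-->[1,0,0]
  result₁ = [0 1; 1 0; 0 0]
Path 2 = h;k:
  e0=[1,0] h-->[0,1] k-->[0,0,0]
  e1=[0,1] h-->[1,0] k-->[1,0,0]
  result₂ = [0 1; 0 0; 0 0]
Equal? differ; not commutative

Answer: DOES NOT COMMUTE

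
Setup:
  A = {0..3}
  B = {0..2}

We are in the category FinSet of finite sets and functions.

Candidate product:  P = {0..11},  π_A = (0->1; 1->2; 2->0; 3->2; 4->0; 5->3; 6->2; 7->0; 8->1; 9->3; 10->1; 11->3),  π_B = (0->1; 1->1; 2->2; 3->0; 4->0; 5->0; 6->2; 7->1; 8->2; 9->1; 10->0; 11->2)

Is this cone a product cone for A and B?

|A|·|B| = 4·3 = 12;  |P| = 12
Check the pairing map k ↦ (π_A(k), π_B(k)):
  0 -> (1,1)
  1 -> (2,1)
  2 -> (0,2)
  3 -> (2,0)
  4 -> (0,0)
  5 -> (3,0)
  6 -> (2,2)
  7 -> (0,1)
  8 -> (1,2)
  9 -> (3,1)
  10 -> (1,0)
  11 -> (3,2)
distinct pairs in image: 12 / 12 needed
  → bijection onto A×B; projections well-typed.

Answer: VALID PRODUCT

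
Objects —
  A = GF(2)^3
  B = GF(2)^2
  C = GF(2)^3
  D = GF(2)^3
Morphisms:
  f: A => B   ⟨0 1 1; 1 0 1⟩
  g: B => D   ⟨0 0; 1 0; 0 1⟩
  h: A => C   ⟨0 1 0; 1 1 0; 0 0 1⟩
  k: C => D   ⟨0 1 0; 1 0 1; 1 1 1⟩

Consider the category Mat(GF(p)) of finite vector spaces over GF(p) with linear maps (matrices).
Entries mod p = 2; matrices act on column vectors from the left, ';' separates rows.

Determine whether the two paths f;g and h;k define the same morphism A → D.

Path 1 = f;g:
  e0=[1,0,0] f=>[0,1] g=>[0,0,1]
  e1=[0,1,0] f=>[1,0] g=>[0,1,0]
  e2=[0,0,1] f=>[1,1] g=>[0,1,1]
  result₁ = ⟨0 0 0; 0 1 1; 1 0 1⟩
Path 2 = h;k:
  e0=[1,0,0] h=>[0,1,0] k=>[1,0,1]
  e1=[0,1,0] h=>[1,1,0] k=>[1,1,0]
  e2=[0,0,1] h=>[0,0,1] k=>[0,1,1]
  result₂ = ⟨1 1 0; 0 1 1; 1 0 1⟩
Equal? distinct morphisms ✗

Answer: DOES NOT COMMUTE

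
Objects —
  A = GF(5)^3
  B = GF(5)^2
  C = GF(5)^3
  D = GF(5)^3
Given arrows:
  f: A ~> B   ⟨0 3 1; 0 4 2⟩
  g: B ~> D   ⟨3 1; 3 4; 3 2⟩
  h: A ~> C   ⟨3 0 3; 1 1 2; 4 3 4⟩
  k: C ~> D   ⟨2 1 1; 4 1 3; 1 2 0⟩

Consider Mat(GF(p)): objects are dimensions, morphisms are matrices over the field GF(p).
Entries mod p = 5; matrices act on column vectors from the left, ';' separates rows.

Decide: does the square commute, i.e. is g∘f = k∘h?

Answer: DOES NOT COMMUTE

Work:
1) trace f;g:
  e0=⟨1,0,0⟩ f~>⟨0,0⟩ g~>⟨0,0,0⟩
  e1=⟨0,1,0⟩ f~>⟨3,4⟩ g~>⟨3,0,2⟩
  e2=⟨0,0,1⟩ f~>⟨1,2⟩ g~>⟨0,1,2⟩
  result₁ = ⟨0 3 0; 0 0 1; 0 2 2⟩
2) trace h;k:
  e0=⟨1,0,0⟩ h~>⟨3,1,4⟩ k~>⟨1,0,0⟩
  e1=⟨0,1,0⟩ h~>⟨0,1,3⟩ k~>⟨4,0,2⟩
  e2=⟨0,0,1⟩ h~>⟨3,2,4⟩ k~>⟨2,1,2⟩
  result₂ = ⟨1 4 2; 0 0 1; 0 2 2⟩
Equal? differ; not commutative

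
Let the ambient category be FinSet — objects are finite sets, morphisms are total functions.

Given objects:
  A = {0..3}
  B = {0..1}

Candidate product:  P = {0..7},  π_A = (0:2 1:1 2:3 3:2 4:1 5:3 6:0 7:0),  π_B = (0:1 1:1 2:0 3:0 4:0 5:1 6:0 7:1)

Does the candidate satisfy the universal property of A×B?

Answer: VALID PRODUCT

Trace:
|A|·|B| = 4·2 = 8;  |P| = 8
Check the pairing map k ↦ (π_A(k), π_B(k)):
  0 : (2,1)
  1 : (1,1)
  2 : (3,0)
  3 : (2,0)
  4 : (1,0)
  5 : (3,1)
  6 : (0,0)
  7 : (0,1)
distinct pairs in image: 8 / 8 needed
  → bijection onto A×B; projections well-typed.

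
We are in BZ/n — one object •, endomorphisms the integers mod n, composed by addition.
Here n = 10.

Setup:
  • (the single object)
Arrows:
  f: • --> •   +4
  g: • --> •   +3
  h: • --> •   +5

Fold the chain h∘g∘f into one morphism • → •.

  0 +4≡4 +3≡7 +5≡2  (mod 10)
⟦path⟧: +2

Answer: +2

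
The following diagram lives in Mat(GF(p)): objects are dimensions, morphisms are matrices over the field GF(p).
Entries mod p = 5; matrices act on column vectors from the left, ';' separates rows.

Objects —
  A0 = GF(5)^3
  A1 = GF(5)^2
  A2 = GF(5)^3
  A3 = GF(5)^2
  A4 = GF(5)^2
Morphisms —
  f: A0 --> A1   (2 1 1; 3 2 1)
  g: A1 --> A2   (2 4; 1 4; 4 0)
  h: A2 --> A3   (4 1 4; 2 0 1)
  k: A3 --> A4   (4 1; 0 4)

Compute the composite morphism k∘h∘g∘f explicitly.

  e0=(1,0,0) f-->(2,3) g-->(1,4,3) h-->(0,0) k-->(0,0)
  e1=(0,1,0) f-->(1,2) g-->(0,4,4) h-->(0,4) k-->(4,1)
  e2=(0,0,1) f-->(1,1) g-->(1,0,4) h-->(0,1) k-->(1,4)
result: (0 4 1; 0 1 4)

Answer: (0 4 1; 0 1 4)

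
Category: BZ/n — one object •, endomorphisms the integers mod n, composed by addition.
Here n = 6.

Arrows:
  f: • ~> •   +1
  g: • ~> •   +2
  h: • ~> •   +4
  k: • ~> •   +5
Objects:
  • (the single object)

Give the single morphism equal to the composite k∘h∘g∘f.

Answer: +0

Derivation:
  0 +1≡1 +2≡3 +4≡1 +5≡0  (mod 6)
⟦path⟧: +0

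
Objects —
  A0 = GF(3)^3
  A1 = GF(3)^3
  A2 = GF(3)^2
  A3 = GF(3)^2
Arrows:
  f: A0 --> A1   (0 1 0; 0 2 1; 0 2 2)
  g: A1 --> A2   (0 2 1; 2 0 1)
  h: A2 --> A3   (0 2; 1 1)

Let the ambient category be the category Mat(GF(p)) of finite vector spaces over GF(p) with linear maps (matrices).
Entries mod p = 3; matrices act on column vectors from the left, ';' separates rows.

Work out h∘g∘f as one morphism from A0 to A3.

Answer: (0 2 1; 0 1 0)

Derivation:
  e0=⟨1,0,0⟩ f-->⟨0,0,0⟩ g-->⟨0,0⟩ h-->⟨0,0⟩
  e1=⟨0,1,0⟩ f-->⟨1,2,2⟩ g-->⟨0,1⟩ h-->⟨2,1⟩
  e2=⟨0,0,1⟩ f-->⟨0,1,2⟩ g-->⟨1,2⟩ h-->⟨1,0⟩
result: (0 2 1; 0 1 0)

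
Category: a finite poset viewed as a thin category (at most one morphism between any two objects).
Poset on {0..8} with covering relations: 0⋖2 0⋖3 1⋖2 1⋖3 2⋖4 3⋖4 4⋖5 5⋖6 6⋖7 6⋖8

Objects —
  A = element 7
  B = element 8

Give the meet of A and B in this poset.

{x : x<=A ∧ x<=B} = {0,1,2,3,4,5,6}  (A=7, B=8)
  0 <= 6
  1 <= 6
  2 <= 6
  3 <= 6
  4 <= 6
  5 <= 6
  6 <= 6
glb = 6

Answer: A∧B = 6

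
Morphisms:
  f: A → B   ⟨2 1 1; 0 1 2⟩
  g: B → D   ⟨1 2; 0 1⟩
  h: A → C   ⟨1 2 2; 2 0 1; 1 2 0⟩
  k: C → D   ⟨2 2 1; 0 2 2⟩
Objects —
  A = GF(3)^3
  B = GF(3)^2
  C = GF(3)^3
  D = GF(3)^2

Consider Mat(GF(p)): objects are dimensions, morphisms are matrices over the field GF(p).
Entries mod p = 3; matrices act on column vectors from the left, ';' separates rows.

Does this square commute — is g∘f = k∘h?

1) trace f;g:
  e0=[1,0,0] f→[2,0] g→[2,0]
  e1=[0,1,0] f→[1,1] g→[0,1]
  e2=[0,0,1] f→[1,2] g→[2,2]
  composite₁ = ⟨2 0 2; 0 1 2⟩
2) trace h;k:
  e0=[1,0,0] h→[1,2,1] k→[1,0]
  e1=[0,1,0] h→[2,0,2] k→[0,1]
  e2=[0,0,1] h→[2,1,0] k→[0,2]
  composite₂ = ⟨1 0 0; 0 1 2⟩
Equal? differ; not commutative

Answer: DOES NOT COMMUTE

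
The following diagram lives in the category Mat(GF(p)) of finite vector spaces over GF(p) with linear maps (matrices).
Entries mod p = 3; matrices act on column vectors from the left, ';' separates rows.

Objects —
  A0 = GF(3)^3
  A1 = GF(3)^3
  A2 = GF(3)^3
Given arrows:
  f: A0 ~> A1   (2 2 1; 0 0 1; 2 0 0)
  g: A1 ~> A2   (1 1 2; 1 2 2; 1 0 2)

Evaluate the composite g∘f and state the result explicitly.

Answer: (0 2 2; 0 2 0; 0 2 1)

Work:
  e0=⟨1,0,0⟩ f~>⟨2,0,2⟩ g~>⟨0,0,0⟩
  e1=⟨0,1,0⟩ f~>⟨2,0,0⟩ g~>⟨2,2,2⟩
  e2=⟨0,0,1⟩ f~>⟨1,1,0⟩ g~>⟨2,0,1⟩
composite: (0 2 2; 0 2 0; 0 2 1)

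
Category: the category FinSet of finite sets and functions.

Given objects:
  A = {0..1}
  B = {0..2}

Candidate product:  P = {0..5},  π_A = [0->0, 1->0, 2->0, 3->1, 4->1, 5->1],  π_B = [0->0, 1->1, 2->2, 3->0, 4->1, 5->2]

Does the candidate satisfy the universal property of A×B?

Answer: VALID PRODUCT

Derivation:
|A|·|B| = 2·3 = 6;  |P| = 6
Check the pairing map k ↦ (π_A(k), π_B(k)):
  0 -> (0,0)
  1 -> (0,1)
  2 -> (0,2)
  3 -> (1,0)
  4 -> (1,1)
  5 -> (1,2)
distinct pairs in image: 6 / 6 needed
  → bijection onto A×B; projections well-typed.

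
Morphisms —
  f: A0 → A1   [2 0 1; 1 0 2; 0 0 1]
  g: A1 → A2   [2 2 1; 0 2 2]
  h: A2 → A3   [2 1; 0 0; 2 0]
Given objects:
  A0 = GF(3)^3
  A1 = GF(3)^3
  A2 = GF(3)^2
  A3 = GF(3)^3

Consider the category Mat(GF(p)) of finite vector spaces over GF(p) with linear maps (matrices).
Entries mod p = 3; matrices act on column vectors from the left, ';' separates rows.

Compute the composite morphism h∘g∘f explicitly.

  e0=[1,0,0] f→[2,1,0] g→[0,2] h→[2,0,0]
  e1=[0,1,0] f→[0,0,0] g→[0,0] h→[0,0,0]
  e2=[0,0,1] f→[1,2,1] g→[1,0] h→[2,0,2]
result: [2 0 2; 0 0 0; 0 0 2]

Answer: [2 0 2; 0 0 0; 0 0 2]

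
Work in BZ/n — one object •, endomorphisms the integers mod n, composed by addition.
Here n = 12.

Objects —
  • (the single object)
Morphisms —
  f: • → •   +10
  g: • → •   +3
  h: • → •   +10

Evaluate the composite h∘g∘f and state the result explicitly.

  0 +10≡10 +3≡1 +10≡11  (mod 12)
result: +11

Answer: +11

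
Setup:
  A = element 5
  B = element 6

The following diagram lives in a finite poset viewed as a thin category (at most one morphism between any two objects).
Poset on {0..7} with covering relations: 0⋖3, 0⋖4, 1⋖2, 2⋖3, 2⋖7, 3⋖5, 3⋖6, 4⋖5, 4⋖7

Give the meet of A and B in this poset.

{x : x⊑A ∧ x⊑B} = {0,1,2,3}  (A=5, B=6)
  0 ⊑ 3
  1 ⊑ 3
  2 ⊑ 3
  3 ⊑ 3
glb = 3

Answer: A∧B = 3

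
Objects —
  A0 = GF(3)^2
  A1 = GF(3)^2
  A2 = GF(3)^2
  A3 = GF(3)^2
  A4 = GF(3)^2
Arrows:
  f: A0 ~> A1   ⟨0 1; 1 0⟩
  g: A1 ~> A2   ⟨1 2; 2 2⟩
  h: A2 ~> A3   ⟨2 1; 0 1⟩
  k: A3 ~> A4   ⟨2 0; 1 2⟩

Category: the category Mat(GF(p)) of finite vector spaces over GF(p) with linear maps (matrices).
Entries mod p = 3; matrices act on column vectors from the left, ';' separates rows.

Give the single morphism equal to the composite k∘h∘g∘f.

Answer: ⟨0 2; 1 2⟩

Work:
  e0=[1,0] f~>[0,1] g~>[2,2] h~>[0,2] k~>[0,1]
  e1=[0,1] f~>[1,0] g~>[1,2] h~>[1,2] k~>[2,2]
composite: ⟨0 2; 1 2⟩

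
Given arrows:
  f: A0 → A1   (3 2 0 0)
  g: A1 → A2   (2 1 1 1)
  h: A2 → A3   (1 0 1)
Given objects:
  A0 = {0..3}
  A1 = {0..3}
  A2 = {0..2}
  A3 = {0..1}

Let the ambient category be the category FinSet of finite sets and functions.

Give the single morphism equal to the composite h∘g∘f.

  0 f→3 g→1 h→0
  1 f→2 g→1 h→0
  2 f→0 g→2 h→1
  3 f→0 g→2 h→1
composite: (0 0 1 1)

Answer: (0 0 1 1)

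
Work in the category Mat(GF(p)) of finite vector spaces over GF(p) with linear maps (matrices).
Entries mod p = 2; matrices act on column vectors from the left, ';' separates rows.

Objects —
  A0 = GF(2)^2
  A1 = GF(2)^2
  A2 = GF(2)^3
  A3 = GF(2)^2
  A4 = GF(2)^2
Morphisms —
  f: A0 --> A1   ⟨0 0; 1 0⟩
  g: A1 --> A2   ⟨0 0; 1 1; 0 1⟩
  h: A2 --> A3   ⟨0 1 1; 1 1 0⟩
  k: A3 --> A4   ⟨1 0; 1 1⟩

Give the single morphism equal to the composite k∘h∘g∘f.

Answer: ⟨0 0; 1 0⟩

Derivation:
  e0=(1,0) f-->(0,1) g-->(0,1,1) h-->(0,1) k-->(0,1)
  e1=(0,1) f-->(0,0) g-->(0,0,0) h-->(0,0) k-->(0,0)
⟦path⟧: ⟨0 0; 1 0⟩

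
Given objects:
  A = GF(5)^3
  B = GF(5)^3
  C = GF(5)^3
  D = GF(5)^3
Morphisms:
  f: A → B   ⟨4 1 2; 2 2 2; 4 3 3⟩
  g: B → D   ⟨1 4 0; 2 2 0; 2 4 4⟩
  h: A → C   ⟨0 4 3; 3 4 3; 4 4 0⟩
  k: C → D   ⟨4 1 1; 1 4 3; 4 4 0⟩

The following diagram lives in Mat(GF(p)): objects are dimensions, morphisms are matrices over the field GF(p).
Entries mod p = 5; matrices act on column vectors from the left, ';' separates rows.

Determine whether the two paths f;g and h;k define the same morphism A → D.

Answer: DOES NOT COMMUTE

Work:
Path 1 = f;g:
  e0=[1,0,0] f→[4,2,4] g→[2,2,2]
  e1=[0,1,0] f→[1,2,3] g→[4,1,2]
  e2=[0,0,1] f→[2,2,3] g→[0,3,4]
  ⟦path⟧₁ = ⟨2 4 0; 2 1 3; 2 2 4⟩
Path 2 = h;k:
  e0=[1,0,0] h→[0,3,4] k→[2,4,2]
  e1=[0,1,0] h→[4,4,4] k→[4,2,2]
  e2=[0,0,1] h→[3,3,0] k→[0,0,4]
  ⟦path⟧₂ = ⟨2 4 0; 4 2 0; 2 2 4⟩
Equal? distinct morphisms ✗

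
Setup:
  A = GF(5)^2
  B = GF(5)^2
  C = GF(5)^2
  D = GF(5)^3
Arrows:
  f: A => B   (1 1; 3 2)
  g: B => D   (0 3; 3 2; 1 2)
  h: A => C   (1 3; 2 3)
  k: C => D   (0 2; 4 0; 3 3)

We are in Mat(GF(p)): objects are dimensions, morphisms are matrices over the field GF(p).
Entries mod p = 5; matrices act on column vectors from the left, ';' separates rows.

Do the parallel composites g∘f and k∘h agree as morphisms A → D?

Answer: DOES NOT COMMUTE

Trace:
Along f;g (path 1):
  e0=(1,0) f=>(1,3) g=>(4,4,2)
  e1=(0,1) f=>(1,2) g=>(1,2,0)
  ⟦path⟧₁ = (4 1; 4 2; 2 0)
Along h;k (path 2):
  e0=(1,0) h=>(1,2) k=>(4,4,4)
  e1=(0,1) h=>(3,3) k=>(1,2,3)
  ⟦path⟧₂ = (4 1; 4 2; 4 3)
Equal? NO — does not commute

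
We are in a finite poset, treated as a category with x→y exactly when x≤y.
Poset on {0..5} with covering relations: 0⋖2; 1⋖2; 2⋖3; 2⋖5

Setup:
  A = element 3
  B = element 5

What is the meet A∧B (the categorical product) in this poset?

Common predecessors of 3,5: {0,1,2}
  0 <= 2
  1 <= 2
  2 <= 2
glb = 2

Answer: A∧B = 2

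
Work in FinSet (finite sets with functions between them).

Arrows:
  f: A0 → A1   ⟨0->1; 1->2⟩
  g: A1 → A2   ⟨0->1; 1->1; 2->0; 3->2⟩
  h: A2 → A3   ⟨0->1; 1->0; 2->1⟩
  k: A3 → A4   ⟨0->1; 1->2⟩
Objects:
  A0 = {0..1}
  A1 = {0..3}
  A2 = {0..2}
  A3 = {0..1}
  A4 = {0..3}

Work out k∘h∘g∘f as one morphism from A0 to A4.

Answer: ⟨0->1; 1->2⟩

Trace:
  0 f→1 g→1 h→0 k→1
  1 f→2 g→0 h→1 k→2
⟦path⟧: ⟨0->1; 1->2⟩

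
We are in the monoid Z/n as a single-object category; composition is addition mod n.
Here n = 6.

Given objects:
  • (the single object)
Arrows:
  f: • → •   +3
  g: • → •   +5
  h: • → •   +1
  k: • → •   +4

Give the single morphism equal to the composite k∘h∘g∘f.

Answer: +1

Work:
  0 +3≡3 +5≡2 +1≡3 +4≡1  (mod 6)
composite: +1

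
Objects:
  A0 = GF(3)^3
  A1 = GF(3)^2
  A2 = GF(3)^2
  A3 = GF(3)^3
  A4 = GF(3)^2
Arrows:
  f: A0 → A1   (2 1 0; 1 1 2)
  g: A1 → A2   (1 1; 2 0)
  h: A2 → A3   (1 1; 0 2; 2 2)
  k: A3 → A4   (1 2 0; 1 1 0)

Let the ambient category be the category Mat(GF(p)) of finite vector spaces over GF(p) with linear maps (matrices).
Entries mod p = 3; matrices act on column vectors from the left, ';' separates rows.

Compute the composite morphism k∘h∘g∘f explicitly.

Answer: (2 0 2; 0 2 2)

Derivation:
  e0=[1,0,0] f→[2,1] g→[0,1] h→[1,2,2] k→[2,0]
  e1=[0,1,0] f→[1,1] g→[2,2] h→[1,1,2] k→[0,2]
  e2=[0,0,1] f→[0,2] g→[2,0] h→[2,0,1] k→[2,2]
⟦path⟧: (2 0 2; 0 2 2)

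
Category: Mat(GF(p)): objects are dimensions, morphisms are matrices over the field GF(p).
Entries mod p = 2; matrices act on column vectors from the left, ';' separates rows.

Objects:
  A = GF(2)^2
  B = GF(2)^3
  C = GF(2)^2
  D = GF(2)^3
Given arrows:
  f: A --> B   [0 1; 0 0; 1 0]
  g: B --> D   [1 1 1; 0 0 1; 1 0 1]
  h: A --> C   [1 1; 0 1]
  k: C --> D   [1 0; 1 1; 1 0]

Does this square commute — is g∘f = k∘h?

1) trace f;g:
  e0=[1,0] f-->[0,0,1] g-->[1,1,1]
  e1=[0,1] f-->[1,0,0] g-->[1,0,1]
  ⟦path⟧₁ = [1 1; 1 0; 1 1]
2) trace h;k:
  e0=[1,0] h-->[1,0] k-->[1,1,1]
  e1=[0,1] h-->[1,1] k-->[1,0,1]
  ⟦path⟧₂ = [1 1; 1 0; 1 1]
Equal? same morphism ✓

Answer: COMMUTES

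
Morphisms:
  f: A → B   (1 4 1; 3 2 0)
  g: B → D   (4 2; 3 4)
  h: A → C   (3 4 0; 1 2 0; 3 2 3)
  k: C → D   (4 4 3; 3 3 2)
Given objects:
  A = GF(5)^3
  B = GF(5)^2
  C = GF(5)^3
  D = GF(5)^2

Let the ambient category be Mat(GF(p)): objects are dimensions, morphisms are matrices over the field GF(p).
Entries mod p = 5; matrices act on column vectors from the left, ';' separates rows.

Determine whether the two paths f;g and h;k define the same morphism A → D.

Path 1 = f;g:
  e0=(1,0,0) f→(1,3) g→(0,0)
  e1=(0,1,0) f→(4,2) g→(0,0)
  e2=(0,0,1) f→(1,0) g→(4,3)
  result₁ = (0 0 4; 0 0 3)
Path 2 = h;k:
  e0=(1,0,0) h→(3,1,3) k→(0,3)
  e1=(0,1,0) h→(4,2,2) k→(0,2)
  e2=(0,0,1) h→(0,0,3) k→(4,1)
  result₂ = (0 0 4; 3 2 1)
Equal? NO — does not commute

Answer: DOES NOT COMMUTE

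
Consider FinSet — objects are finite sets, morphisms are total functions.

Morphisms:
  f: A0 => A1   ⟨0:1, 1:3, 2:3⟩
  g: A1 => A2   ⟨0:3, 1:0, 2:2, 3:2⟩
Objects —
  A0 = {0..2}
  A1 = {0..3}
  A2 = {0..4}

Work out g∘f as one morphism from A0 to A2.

Answer: ⟨0:0, 1:2, 2:2⟩

Trace:
  0 f=>1 g=>0
  1 f=>3 g=>2
  2 f=>3 g=>2
composite: ⟨0:0, 1:2, 2:2⟩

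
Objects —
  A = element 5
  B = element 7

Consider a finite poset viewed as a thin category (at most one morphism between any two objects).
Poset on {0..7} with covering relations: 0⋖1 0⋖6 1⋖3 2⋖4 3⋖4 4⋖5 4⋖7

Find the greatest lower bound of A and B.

Common predecessors of 5,7: {0,1,2,3,4}
  0 ⊑ 4
  1 ⊑ 4
  2 ⊑ 4
  3 ⊑ 4
  4 ⊑ 4
glb = 4

Answer: A∧B = 4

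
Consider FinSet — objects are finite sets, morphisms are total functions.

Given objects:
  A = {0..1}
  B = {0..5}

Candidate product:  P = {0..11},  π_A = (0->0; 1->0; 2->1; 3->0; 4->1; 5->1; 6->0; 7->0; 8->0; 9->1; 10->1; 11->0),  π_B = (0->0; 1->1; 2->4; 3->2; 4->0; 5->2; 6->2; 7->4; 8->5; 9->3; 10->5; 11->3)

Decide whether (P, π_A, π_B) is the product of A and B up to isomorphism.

|A|·|B| = 2·6 = 12;  |P| = 12
Check the pairing map k ↦ (π_A(k), π_B(k)):
  0 -> (0,0)
  1 -> (0,1)
  2 -> (1,4)
  3 -> (0,2)
  4 -> (1,0)
  5 -> (1,2)
  6 -> (0,2)  ✗ repeats pair of k=3
  7 -> (0,4)
  8 -> (0,5)
  9 -> (1,3)
  10 -> (1,5)
  11 -> (0,3)
distinct pairs in image: 11 / 12 needed
  → (0,2) hit at k=3 and k=6

Answer: NOT A VALID PRODUCT — duplicate pair at indices 3,6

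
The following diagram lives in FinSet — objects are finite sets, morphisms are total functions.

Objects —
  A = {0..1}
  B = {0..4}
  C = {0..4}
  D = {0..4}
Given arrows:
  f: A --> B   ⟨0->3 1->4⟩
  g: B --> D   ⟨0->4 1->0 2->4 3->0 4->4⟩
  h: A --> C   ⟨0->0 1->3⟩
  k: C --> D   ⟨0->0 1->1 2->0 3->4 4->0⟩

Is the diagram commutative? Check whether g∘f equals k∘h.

Path 1 = f;g:
  0 f-->3 g-->0
  1 f-->4 g-->4
  result₁ = ⟨0->0 1->4⟩
Path 2 = h;k:
  0 h-->0 k-->0
  1 h-->3 k-->4
  result₂ = ⟨0->0 1->4⟩
Equal? equal; square commutes

Answer: COMMUTES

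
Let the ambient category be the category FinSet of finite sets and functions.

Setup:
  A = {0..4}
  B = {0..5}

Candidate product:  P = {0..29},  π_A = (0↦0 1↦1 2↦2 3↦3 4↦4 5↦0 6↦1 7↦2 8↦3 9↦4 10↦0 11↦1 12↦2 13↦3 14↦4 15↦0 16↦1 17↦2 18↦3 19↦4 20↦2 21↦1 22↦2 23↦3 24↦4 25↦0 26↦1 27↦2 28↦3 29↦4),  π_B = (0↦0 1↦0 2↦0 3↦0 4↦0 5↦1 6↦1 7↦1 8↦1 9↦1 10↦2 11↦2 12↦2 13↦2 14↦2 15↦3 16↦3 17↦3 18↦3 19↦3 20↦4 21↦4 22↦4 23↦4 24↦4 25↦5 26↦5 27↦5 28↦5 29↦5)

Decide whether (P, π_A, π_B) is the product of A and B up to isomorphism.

Answer: NOT A VALID PRODUCT — duplicate pair at indices 22,20

Trace:
|A|·|B| = 5·6 = 30;  |P| = 30
Check the pairing map k ↦ (π_A(k), π_B(k)):
  0 ↦ (0,0)
  1 ↦ (1,0)
  2 ↦ (2,0)
  3 ↦ (3,0)
  4 ↦ (4,0)
  5 ↦ (0,1)
  6 ↦ (1,1)
  7 ↦ (2,1)
  8 ↦ (3,1)
  9 ↦ (4,1)
  10 ↦ (0,2)
  11 ↦ (1,2)
  12 ↦ (2,2)
  13 ↦ (3,2)
  14 ↦ (4,2)
  15 ↦ (0,3)
  16 ↦ (1,3)
  17 ↦ (2,3)
  18 ↦ (3,3)
  19 ↦ (4,3)
  20 ↦ (2,4)
  21 ↦ (1,4)
  22 ↦ (2,4)  ✗ repeats pair of k=20
  23 ↦ (3,4)
  24 ↦ (4,4)
  25 ↦ (0,5)
  26 ↦ (1,5)
  27 ↦ (2,5)
  28 ↦ (3,5)
  29 ↦ (4,5)
distinct pairs in image: 29 / 30 needed
  → (2,4) hit at k=20 and k=22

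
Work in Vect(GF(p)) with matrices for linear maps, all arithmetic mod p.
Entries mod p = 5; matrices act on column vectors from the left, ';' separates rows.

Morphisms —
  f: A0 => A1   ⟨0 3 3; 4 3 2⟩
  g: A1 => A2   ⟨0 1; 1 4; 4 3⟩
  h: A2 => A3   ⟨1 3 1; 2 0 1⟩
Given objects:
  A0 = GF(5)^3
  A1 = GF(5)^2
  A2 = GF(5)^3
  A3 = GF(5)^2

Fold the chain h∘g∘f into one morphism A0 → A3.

  e0=(1,0,0) f=>(0,4) g=>(4,1,2) h=>(4,0)
  e1=(0,1,0) f=>(3,3) g=>(3,0,1) h=>(4,2)
  e2=(0,0,1) f=>(3,2) g=>(2,1,3) h=>(3,2)
⟦path⟧: ⟨4 4 3; 0 2 2⟩

Answer: ⟨4 4 3; 0 2 2⟩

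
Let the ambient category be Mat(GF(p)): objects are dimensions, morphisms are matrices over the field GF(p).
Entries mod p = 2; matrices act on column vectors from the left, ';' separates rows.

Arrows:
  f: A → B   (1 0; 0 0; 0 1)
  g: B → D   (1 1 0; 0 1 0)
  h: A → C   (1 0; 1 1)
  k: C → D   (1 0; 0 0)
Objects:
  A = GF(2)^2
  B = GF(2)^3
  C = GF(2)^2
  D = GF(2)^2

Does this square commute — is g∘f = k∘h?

Answer: COMMUTES

Work:
Path 1 = f;g:
  e0=[1,0] f→[1,0,0] g→[1,0]
  e1=[0,1] f→[0,0,1] g→[0,0]
  result₁ = (1 0; 0 0)
Path 2 = h;k:
  e0=[1,0] h→[1,1] k→[1,0]
  e1=[0,1] h→[0,1] k→[0,0]
  result₂ = (1 0; 0 0)
Equal? YES — commutes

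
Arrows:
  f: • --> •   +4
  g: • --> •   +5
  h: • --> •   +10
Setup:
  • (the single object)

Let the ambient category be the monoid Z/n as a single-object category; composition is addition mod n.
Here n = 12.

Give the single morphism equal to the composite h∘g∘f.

  0 +4≡4 +5≡9 +10≡7  (mod 12)
⟦path⟧: +7

Answer: +7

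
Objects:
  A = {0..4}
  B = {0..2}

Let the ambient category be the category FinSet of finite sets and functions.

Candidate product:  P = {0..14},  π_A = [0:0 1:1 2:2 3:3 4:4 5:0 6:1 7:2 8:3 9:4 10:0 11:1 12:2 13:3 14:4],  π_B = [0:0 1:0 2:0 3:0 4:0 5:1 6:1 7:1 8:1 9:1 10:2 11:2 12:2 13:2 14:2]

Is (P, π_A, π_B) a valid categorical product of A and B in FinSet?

Answer: VALID PRODUCT

Trace:
|A|·|B| = 5·3 = 15;  |P| = 15
Check the pairing map k ↦ (π_A(k), π_B(k)):
  0 : (0,0)
  1 : (1,0)
  2 : (2,0)
  3 : (3,0)
  4 : (4,0)
  5 : (0,1)
  6 : (1,1)
  7 : (2,1)
  8 : (3,1)
  9 : (4,1)
  10 : (0,2)
  11 : (1,2)
  12 : (2,2)
  13 : (3,2)
  14 : (4,2)
distinct pairs in image: 15 / 15 needed
  → bijection onto A×B; projections well-typed.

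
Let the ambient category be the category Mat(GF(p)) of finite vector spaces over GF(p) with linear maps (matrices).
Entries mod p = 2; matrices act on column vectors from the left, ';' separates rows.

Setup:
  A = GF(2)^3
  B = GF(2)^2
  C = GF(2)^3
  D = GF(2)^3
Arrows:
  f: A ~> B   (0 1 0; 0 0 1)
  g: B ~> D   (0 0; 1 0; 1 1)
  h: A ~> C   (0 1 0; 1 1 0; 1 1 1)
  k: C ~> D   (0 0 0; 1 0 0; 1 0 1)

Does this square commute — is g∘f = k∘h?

Along f;g (path 1):
  e0=[1,0,0] f~>[0,0] g~>[0,0,0]
  e1=[0,1,0] f~>[1,0] g~>[0,1,1]
  e2=[0,0,1] f~>[0,1] g~>[0,0,1]
  composite₁ = (0 0 0; 0 1 0; 0 1 1)
Along h;k (path 2):
  e0=[1,0,0] h~>[0,1,1] k~>[0,0,1]
  e1=[0,1,0] h~>[1,1,1] k~>[0,1,0]
  e2=[0,0,1] h~>[0,0,1] k~>[0,0,1]
  composite₂ = (0 0 0; 0 1 0; 1 0 1)
Equal? NO — does not commute

Answer: DOES NOT COMMUTE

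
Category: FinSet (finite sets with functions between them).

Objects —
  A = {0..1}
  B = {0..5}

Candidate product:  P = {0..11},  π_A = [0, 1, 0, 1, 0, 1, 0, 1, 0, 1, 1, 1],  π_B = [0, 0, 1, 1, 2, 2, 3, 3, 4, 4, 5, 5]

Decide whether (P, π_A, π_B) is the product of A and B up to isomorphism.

|A|·|B| = 2·6 = 12;  |P| = 12
Check the pairing map k ↦ (π_A(k), π_B(k)):
  0 -> (0,0)
  1 -> (1,0)
  2 -> (0,1)
  3 -> (1,1)
  4 -> (0,2)
  5 -> (1,2)
  6 -> (0,3)
  7 -> (1,3)
  8 -> (0,4)
  9 -> (1,4)
  10 -> (1,5)
  11 -> (1,5)  ✗ repeats pair of k=10
distinct pairs in image: 11 / 12 needed
  → (1,5) hit at k=10 and k=11

Answer: NOT A VALID PRODUCT — duplicate pair at indices 11,10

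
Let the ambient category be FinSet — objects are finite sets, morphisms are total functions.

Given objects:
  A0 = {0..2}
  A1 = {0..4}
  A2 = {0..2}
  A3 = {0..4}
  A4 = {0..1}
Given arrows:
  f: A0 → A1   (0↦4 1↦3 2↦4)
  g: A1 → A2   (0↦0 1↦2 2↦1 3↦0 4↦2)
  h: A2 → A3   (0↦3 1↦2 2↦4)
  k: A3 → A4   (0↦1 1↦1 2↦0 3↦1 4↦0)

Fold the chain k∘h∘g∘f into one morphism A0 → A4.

Answer: (0↦0 1↦1 2↦0)

Trace:
  0 f→4 g→2 h→4 k→0
  1 f→3 g→0 h→3 k→1
  2 f→4 g→2 h→4 k→0
composite: (0↦0 1↦1 2↦0)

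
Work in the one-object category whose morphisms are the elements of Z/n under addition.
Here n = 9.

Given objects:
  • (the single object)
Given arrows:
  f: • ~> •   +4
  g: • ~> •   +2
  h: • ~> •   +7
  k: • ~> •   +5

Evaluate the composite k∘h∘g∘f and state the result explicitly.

  0 +4≡4 +2≡6 +7≡4 +5≡0  (mod 9)
⟦path⟧: +0

Answer: +0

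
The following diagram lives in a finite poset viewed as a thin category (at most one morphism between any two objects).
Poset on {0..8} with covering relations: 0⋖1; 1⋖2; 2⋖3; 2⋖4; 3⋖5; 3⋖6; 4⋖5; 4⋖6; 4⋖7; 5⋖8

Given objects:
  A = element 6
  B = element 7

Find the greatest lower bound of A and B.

Answer: A∧B = 4

Work:
Lower bounds of A=6 and B=7: {0,1,2,4}
  0 ≤ 4
  1 ≤ 4
  2 ≤ 4
  4 ≤ 4
glb = 4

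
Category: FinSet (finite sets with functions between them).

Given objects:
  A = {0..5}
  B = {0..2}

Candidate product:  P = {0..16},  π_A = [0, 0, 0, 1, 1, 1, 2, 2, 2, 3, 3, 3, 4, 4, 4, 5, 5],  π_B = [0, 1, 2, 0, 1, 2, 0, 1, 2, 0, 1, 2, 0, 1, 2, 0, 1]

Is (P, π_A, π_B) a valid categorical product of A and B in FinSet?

|A|·|B| = 6·3 = 18;  |P| = 17
  → cardinalities differ; no bijection possible.

Answer: NOT A VALID PRODUCT — |P|=17 ≠ |A|·|B|=18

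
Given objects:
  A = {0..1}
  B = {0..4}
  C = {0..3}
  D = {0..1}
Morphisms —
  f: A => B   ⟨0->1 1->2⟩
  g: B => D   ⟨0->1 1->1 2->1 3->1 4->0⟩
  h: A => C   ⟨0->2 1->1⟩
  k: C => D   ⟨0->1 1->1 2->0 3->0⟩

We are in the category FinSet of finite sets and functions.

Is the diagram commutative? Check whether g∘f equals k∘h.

Answer: DOES NOT COMMUTE

Derivation:
1) trace f;g:
  0 f=>1 g=>1
  1 f=>2 g=>1
  ⟦path⟧₁ = ⟨0->1 1->1⟩
2) trace h;k:
  0 h=>2 k=>0
  1 h=>1 k=>1
  ⟦path⟧₂ = ⟨0->0 1->1⟩
Equal? differ; not commutative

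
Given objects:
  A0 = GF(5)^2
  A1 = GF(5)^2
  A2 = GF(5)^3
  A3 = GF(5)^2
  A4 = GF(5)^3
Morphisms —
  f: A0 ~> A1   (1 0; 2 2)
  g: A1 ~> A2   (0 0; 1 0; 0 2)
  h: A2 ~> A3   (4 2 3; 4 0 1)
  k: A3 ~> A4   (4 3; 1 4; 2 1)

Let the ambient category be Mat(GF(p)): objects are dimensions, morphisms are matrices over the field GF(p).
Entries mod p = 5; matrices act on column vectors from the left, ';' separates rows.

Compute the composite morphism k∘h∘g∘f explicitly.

Answer: (3 0; 0 3; 2 3)

Work:
  e0=⟨1,0⟩ f~>⟨1,2⟩ g~>⟨0,1,4⟩ h~>⟨4,4⟩ k~>⟨3,0,2⟩
  e1=⟨0,1⟩ f~>⟨0,2⟩ g~>⟨0,0,4⟩ h~>⟨2,4⟩ k~>⟨0,3,3⟩
composite: (3 0; 0 3; 2 3)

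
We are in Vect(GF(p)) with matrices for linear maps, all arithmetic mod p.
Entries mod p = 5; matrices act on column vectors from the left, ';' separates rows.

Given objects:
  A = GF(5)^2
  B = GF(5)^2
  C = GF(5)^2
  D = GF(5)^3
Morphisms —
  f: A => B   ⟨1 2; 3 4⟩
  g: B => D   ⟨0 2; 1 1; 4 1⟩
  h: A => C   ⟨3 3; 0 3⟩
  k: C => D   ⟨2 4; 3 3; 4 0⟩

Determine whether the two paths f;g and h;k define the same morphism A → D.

Answer: DOES NOT COMMUTE

Trace:
1) trace f;g:
  e0=⟨1,0⟩ f=>⟨1,3⟩ g=>⟨1,4,2⟩
  e1=⟨0,1⟩ f=>⟨2,4⟩ g=>⟨3,1,2⟩
  composite₁ = ⟨1 3; 4 1; 2 2⟩
2) trace h;k:
  e0=⟨1,0⟩ h=>⟨3,0⟩ k=>⟨1,4,2⟩
  e1=⟨0,1⟩ h=>⟨3,3⟩ k=>⟨3,3,2⟩
  composite₂ = ⟨1 3; 4 3; 2 2⟩
Equal? distinct morphisms ✗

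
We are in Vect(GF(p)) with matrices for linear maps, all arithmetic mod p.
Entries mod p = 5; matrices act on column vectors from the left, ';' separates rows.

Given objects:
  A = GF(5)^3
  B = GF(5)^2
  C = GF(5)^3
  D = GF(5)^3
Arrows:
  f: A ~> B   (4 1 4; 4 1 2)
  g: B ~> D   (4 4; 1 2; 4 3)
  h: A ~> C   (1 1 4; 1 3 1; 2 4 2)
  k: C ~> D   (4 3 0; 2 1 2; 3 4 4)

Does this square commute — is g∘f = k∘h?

Along f;g (path 1):
  e0=(1,0,0) f~>(4,4) g~>(2,2,3)
  e1=(0,1,0) f~>(1,1) g~>(3,3,2)
  e2=(0,0,1) f~>(4,2) g~>(4,3,2)
  result₁ = (2 3 4; 2 3 3; 3 2 2)
Along h;k (path 2):
  e0=(1,0,0) h~>(1,1,2) k~>(2,2,0)
  e1=(0,1,0) h~>(1,3,4) k~>(3,3,1)
  e2=(0,0,1) h~>(4,1,2) k~>(4,3,4)
  result₂ = (2 3 4; 2 3 3; 0 1 4)
Equal? differ; not commutative

Answer: DOES NOT COMMUTE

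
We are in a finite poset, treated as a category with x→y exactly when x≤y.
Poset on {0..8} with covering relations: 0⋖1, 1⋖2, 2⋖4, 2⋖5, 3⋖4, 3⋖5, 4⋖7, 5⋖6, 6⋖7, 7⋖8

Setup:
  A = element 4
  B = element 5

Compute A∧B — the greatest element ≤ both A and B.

Common predecessors of 4,5: {0,1,2,3}
  maximal lower bounds 2 and 3 are incomparable: neither 2<=3 nor 3<=2
→ no greatest lower bound exists

Answer: NO MEET EXISTS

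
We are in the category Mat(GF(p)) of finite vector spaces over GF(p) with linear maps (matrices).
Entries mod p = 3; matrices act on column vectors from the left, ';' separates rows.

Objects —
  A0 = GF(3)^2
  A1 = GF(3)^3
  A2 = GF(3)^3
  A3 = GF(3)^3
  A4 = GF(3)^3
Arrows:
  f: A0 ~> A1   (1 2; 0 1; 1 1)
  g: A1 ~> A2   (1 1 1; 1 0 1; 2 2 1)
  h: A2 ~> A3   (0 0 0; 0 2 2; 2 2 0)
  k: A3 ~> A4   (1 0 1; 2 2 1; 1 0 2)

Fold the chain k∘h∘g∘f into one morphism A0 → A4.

  e0=⟨1,0⟩ f~>⟨1,0,1⟩ g~>⟨2,2,0⟩ h~>⟨0,1,2⟩ k~>⟨2,1,1⟩
  e1=⟨0,1⟩ f~>⟨2,1,1⟩ g~>⟨1,0,1⟩ h~>⟨0,2,2⟩ k~>⟨2,0,1⟩
composite: (2 2; 1 0; 1 1)

Answer: (2 2; 1 0; 1 1)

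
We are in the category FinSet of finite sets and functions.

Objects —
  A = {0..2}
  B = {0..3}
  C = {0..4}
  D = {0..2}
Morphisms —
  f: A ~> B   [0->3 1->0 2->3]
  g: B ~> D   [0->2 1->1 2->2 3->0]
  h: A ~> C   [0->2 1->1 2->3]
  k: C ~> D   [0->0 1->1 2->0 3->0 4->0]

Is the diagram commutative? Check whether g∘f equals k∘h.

Answer: DOES NOT COMMUTE

Trace:
1) trace f;g:
  0 f~>3 g~>0
  1 f~>0 g~>2
  2 f~>3 g~>0
  result₁ = [0->0 1->2 2->0]
2) trace h;k:
  0 h~>2 k~>0
  1 h~>1 k~>1
  2 h~>3 k~>0
  result₂ = [0->0 1->1 2->0]
Equal? differ; not commutative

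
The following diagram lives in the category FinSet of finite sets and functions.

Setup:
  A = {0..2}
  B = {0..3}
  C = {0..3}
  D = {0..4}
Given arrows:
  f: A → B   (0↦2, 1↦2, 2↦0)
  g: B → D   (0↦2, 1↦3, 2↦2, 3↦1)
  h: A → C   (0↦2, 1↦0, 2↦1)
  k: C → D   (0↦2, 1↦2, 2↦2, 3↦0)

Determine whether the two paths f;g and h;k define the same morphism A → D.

Along f;g (path 1):
  0 f→2 g→2
  1 f→2 g→2
  2 f→0 g→2
  result₁ = (0↦2, 1↦2, 2↦2)
Along h;k (path 2):
  0 h→2 k→2
  1 h→0 k→2
  2 h→1 k→2
  result₂ = (0↦2, 1↦2, 2↦2)
Equal? same morphism ✓

Answer: COMMUTES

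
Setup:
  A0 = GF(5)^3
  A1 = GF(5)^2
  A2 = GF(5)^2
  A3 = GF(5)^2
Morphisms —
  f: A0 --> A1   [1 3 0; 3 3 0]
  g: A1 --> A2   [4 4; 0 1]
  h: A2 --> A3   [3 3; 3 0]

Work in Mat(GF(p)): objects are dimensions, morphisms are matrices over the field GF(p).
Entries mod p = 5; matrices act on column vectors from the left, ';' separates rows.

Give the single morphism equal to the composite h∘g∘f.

Answer: [2 1 0; 3 2 0]

Work:
  e0=[1,0,0] f-->[1,3] g-->[1,3] h-->[2,3]
  e1=[0,1,0] f-->[3,3] g-->[4,3] h-->[1,2]
  e2=[0,0,1] f-->[0,0] g-->[0,0] h-->[0,0]
composite: [2 1 0; 3 2 0]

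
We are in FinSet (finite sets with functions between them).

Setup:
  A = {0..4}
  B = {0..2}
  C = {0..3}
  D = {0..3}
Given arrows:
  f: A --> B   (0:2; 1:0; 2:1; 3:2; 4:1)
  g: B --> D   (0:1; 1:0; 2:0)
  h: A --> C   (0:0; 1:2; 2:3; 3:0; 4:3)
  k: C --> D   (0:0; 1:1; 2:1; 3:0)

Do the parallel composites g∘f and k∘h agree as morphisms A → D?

Answer: COMMUTES

Trace:
1) trace f;g:
  0 f-->2 g-->0
  1 f-->0 g-->1
  2 f-->1 g-->0
  3 f-->2 g-->0
  4 f-->1 g-->0
  ⟦path⟧₁ = (0:0; 1:1; 2:0; 3:0; 4:0)
2) trace h;k:
  0 h-->0 k-->0
  1 h-->2 k-->1
  2 h-->3 k-->0
  3 h-->0 k-->0
  4 h-->3 k-->0
  ⟦path⟧₂ = (0:0; 1:1; 2:0; 3:0; 4:0)
Equal? same morphism ✓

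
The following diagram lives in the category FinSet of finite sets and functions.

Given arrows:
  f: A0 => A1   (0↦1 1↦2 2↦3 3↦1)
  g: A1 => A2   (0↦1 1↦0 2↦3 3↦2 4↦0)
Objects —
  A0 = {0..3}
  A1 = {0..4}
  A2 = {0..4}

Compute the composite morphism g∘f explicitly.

Answer: (0↦0 1↦3 2↦2 3↦0)

Work:
  0 f=>1 g=>0
  1 f=>2 g=>3
  2 f=>3 g=>2
  3 f=>1 g=>0
result: (0↦0 1↦3 2↦2 3↦0)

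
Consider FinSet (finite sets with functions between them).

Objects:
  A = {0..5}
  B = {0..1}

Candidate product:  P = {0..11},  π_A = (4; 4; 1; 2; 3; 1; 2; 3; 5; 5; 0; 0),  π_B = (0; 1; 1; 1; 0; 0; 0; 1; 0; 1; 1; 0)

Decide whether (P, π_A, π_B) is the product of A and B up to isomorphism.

Answer: VALID PRODUCT

Trace:
|A|·|B| = 6·2 = 12;  |P| = 12
Check the pairing map k ↦ (π_A(k), π_B(k)):
  0 -> (4,0)
  1 -> (4,1)
  2 -> (1,1)
  3 -> (2,1)
  4 -> (3,0)
  5 -> (1,0)
  6 -> (2,0)
  7 -> (3,1)
  8 -> (5,0)
  9 -> (5,1)
  10 -> (0,1)
  11 -> (0,0)
distinct pairs in image: 12 / 12 needed
  → bijection onto A×B; projections well-typed.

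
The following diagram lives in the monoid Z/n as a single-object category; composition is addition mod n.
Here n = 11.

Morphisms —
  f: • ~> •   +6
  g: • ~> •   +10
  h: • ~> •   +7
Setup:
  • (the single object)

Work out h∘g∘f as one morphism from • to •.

  0 +6≡6 +10≡5 +7≡1  (mod 11)
result: +1

Answer: +1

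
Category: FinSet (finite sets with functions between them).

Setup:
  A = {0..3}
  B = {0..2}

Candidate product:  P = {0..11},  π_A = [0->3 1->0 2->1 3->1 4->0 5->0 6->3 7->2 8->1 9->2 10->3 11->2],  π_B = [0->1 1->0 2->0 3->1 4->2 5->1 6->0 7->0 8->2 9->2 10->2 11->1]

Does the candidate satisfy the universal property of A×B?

Answer: VALID PRODUCT

Work:
|A|·|B| = 4·3 = 12;  |P| = 12
Check the pairing map k ↦ (π_A(k), π_B(k)):
  0 -> (3,1)
  1 -> (0,0)
  2 -> (1,0)
  3 -> (1,1)
  4 -> (0,2)
  5 -> (0,1)
  6 -> (3,0)
  7 -> (2,0)
  8 -> (1,2)
  9 -> (2,2)
  10 -> (3,2)
  11 -> (2,1)
distinct pairs in image: 12 / 12 needed
  → bijection onto A×B; projections well-typed.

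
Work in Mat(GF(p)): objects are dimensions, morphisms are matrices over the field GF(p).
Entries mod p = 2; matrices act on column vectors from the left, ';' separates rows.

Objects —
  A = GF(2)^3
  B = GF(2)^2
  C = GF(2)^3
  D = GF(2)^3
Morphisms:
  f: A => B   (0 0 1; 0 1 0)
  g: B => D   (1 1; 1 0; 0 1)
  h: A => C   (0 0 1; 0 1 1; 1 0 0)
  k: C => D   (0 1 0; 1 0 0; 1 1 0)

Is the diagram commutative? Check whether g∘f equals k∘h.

Along f;g (path 1):
  e0=⟨1,0,0⟩ f=>⟨0,0⟩ g=>⟨0,0,0⟩
  e1=⟨0,1,0⟩ f=>⟨0,1⟩ g=>⟨1,0,1⟩
  e2=⟨0,0,1⟩ f=>⟨1,0⟩ g=>⟨1,1,0⟩
  result₁ = (0 1 1; 0 0 1; 0 1 0)
Along h;k (path 2):
  e0=⟨1,0,0⟩ h=>⟨0,0,1⟩ k=>⟨0,0,0⟩
  e1=⟨0,1,0⟩ h=>⟨0,1,0⟩ k=>⟨1,0,1⟩
  e2=⟨0,0,1⟩ h=>⟨1,1,0⟩ k=>⟨1,1,0⟩
  result₂ = (0 1 1; 0 0 1; 0 1 0)
Equal? YES — commutes

Answer: COMMUTES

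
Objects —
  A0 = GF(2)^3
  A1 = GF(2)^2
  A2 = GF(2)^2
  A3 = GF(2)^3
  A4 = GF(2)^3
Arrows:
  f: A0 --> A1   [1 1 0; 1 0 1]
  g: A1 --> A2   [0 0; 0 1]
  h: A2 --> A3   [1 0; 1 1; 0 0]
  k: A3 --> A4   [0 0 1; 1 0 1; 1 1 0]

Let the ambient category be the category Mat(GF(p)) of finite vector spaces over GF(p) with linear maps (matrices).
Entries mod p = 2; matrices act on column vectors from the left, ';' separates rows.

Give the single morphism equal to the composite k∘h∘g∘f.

Answer: [0 0 0; 0 0 0; 1 0 1]

Derivation:
  e0=[1,0,0] f-->[1,1] g-->[0,1] h-->[0,1,0] k-->[0,0,1]
  e1=[0,1,0] f-->[1,0] g-->[0,0] h-->[0,0,0] k-->[0,0,0]
  e2=[0,0,1] f-->[0,1] g-->[0,1] h-->[0,1,0] k-->[0,0,1]
composite: [0 0 0; 0 0 0; 1 0 1]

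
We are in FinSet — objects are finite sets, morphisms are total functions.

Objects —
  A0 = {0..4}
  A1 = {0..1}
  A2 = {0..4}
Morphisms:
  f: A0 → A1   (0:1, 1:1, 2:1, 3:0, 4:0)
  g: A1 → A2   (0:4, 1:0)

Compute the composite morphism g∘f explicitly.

  0 f→1 g→0
  1 f→1 g→0
  2 f→1 g→0
  3 f→0 g→4
  4 f→0 g→4
result: (0:0, 1:0, 2:0, 3:4, 4:4)

Answer: (0:0, 1:0, 2:0, 3:4, 4:4)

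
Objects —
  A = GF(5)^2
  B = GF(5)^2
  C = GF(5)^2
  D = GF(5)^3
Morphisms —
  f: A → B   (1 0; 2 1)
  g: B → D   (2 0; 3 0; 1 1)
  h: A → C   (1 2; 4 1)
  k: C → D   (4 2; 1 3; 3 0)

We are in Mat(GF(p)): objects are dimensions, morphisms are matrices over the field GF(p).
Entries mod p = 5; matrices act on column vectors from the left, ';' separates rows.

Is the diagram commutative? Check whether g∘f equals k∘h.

Answer: COMMUTES

Work:
Path 1 = f;g:
  e0=⟨1,0⟩ f→⟨1,2⟩ g→⟨2,3,3⟩
  e1=⟨0,1⟩ f→⟨0,1⟩ g→⟨0,0,1⟩
  ⟦path⟧₁ = (2 0; 3 0; 3 1)
Path 2 = h;k:
  e0=⟨1,0⟩ h→⟨1,4⟩ k→⟨2,3,3⟩
  e1=⟨0,1⟩ h→⟨2,1⟩ k→⟨0,0,1⟩
  ⟦path⟧₂ = (2 0; 3 0; 3 1)
Equal? YES — commutes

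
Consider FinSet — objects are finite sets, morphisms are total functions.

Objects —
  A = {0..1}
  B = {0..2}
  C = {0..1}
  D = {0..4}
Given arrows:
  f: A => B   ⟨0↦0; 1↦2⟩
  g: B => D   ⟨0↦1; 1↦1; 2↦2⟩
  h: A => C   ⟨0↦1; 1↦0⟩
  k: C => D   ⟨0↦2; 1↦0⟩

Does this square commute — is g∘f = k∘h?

Answer: DOES NOT COMMUTE

Derivation:
Path 1 = f;g:
  0 f=>0 g=>1
  1 f=>2 g=>2
  ⟦path⟧₁ = ⟨0↦1; 1↦2⟩
Path 2 = h;k:
  0 h=>1 k=>0
  1 h=>0 k=>2
  ⟦path⟧₂ = ⟨0↦0; 1↦2⟩
Equal? distinct morphisms ✗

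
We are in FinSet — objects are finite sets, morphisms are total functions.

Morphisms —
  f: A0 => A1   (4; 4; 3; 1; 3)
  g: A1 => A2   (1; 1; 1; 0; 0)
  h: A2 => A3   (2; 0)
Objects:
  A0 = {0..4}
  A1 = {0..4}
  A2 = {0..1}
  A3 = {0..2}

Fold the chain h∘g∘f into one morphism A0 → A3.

Answer: (2; 2; 2; 0; 2)

Trace:
  0 f=>4 g=>0 h=>2
  1 f=>4 g=>0 h=>2
  2 f=>3 g=>0 h=>2
  3 f=>1 g=>1 h=>0
  4 f=>3 g=>0 h=>2
⟦path⟧: (2; 2; 2; 0; 2)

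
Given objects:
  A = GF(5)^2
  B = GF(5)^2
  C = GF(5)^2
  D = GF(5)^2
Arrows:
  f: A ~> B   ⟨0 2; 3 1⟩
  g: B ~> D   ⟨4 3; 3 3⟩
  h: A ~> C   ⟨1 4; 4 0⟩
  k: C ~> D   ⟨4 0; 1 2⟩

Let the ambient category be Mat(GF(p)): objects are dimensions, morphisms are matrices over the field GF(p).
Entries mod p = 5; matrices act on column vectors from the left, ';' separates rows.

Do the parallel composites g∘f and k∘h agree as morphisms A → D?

Answer: COMMUTES

Derivation:
Path 1 = f;g:
  e0=[1,0] f~>[0,3] g~>[4,4]
  e1=[0,1] f~>[2,1] g~>[1,4]
  ⟦path⟧₁ = ⟨4 1; 4 4⟩
Path 2 = h;k:
  e0=[1,0] h~>[1,4] k~>[4,4]
  e1=[0,1] h~>[4,0] k~>[1,4]
  ⟦path⟧₂ = ⟨4 1; 4 4⟩
Equal? equal; square commutes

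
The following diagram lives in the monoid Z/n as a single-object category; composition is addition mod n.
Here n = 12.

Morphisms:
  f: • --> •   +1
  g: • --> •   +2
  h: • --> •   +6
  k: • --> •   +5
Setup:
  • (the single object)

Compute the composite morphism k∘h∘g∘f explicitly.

Answer: +2

Derivation:
  0 +1≡1 +2≡3 +6≡9 +5≡2  (mod 12)
⟦path⟧: +2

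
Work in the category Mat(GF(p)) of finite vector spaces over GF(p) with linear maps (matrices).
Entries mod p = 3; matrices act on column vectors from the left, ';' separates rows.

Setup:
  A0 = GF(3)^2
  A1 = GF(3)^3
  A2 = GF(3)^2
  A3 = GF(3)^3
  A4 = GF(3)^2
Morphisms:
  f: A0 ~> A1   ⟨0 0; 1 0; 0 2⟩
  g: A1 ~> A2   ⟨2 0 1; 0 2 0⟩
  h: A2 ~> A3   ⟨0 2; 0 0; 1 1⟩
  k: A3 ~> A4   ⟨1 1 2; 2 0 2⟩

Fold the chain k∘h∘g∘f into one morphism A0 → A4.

Answer: ⟨2 1; 0 1⟩

Trace:
  e0=[1,0] f~>[0,1,0] g~>[0,2] h~>[1,0,2] k~>[2,0]
  e1=[0,1] f~>[0,0,2] g~>[2,0] h~>[0,0,2] k~>[1,1]
composite: ⟨2 1; 0 1⟩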